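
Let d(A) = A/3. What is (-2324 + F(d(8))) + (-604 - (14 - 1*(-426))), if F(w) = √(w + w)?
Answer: -3368 + 4*√3/3 ≈ -3365.7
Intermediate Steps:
d(A) = A/3 (d(A) = A*(⅓) = A/3)
F(w) = √2*√w (F(w) = √(2*w) = √2*√w)
(-2324 + F(d(8))) + (-604 - (14 - 1*(-426))) = (-2324 + √2*√((⅓)*8)) + (-604 - (14 - 1*(-426))) = (-2324 + √2*√(8/3)) + (-604 - (14 + 426)) = (-2324 + √2*(2*√6/3)) + (-604 - 1*440) = (-2324 + 4*√3/3) + (-604 - 440) = (-2324 + 4*√3/3) - 1044 = -3368 + 4*√3/3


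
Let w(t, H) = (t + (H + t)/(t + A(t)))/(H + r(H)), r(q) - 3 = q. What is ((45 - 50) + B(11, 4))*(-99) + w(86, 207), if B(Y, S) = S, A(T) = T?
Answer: 7115761/71724 ≈ 99.210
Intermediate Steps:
r(q) = 3 + q
w(t, H) = (t + (H + t)/(2*t))/(3 + 2*H) (w(t, H) = (t + (H + t)/(t + t))/(H + (3 + H)) = (t + (H + t)/((2*t)))/(3 + 2*H) = (t + (H + t)*(1/(2*t)))/(3 + 2*H) = (t + (H + t)/(2*t))/(3 + 2*H))
((45 - 50) + B(11, 4))*(-99) + w(86, 207) = ((45 - 50) + 4)*(-99) + (½)*(207 + 86 + 2*86²)/(86*(3 + 2*207)) = (-5 + 4)*(-99) + (½)*(1/86)*(207 + 86 + 2*7396)/(3 + 414) = -1*(-99) + (½)*(1/86)*(207 + 86 + 14792)/417 = 99 + (½)*(1/86)*(1/417)*15085 = 99 + 15085/71724 = 7115761/71724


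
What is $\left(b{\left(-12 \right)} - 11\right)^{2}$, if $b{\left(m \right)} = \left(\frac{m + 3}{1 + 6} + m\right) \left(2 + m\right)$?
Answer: $\frac{727609}{49} \approx 14849.0$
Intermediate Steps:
$b{\left(m \right)} = \left(2 + m\right) \left(\frac{3}{7} + \frac{8 m}{7}\right)$ ($b{\left(m \right)} = \left(\frac{3 + m}{7} + m\right) \left(2 + m\right) = \left(\left(3 + m\right) \frac{1}{7} + m\right) \left(2 + m\right) = \left(\left(\frac{3}{7} + \frac{m}{7}\right) + m\right) \left(2 + m\right) = \left(\frac{3}{7} + \frac{8 m}{7}\right) \left(2 + m\right) = \left(2 + m\right) \left(\frac{3}{7} + \frac{8 m}{7}\right)$)
$\left(b{\left(-12 \right)} - 11\right)^{2} = \left(\left(\frac{6}{7} + \frac{8 \left(-12\right)^{2}}{7} + \frac{19}{7} \left(-12\right)\right) - 11\right)^{2} = \left(\left(\frac{6}{7} + \frac{8}{7} \cdot 144 - \frac{228}{7}\right) - 11\right)^{2} = \left(\left(\frac{6}{7} + \frac{1152}{7} - \frac{228}{7}\right) - 11\right)^{2} = \left(\frac{930}{7} - 11\right)^{2} = \left(\frac{853}{7}\right)^{2} = \frac{727609}{49}$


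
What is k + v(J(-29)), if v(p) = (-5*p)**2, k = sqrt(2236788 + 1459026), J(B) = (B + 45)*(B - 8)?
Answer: 8761600 + 3*sqrt(410646) ≈ 8.7635e+6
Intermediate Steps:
J(B) = (-8 + B)*(45 + B) (J(B) = (45 + B)*(-8 + B) = (-8 + B)*(45 + B))
k = 3*sqrt(410646) (k = sqrt(3695814) = 3*sqrt(410646) ≈ 1922.4)
v(p) = 25*p**2
k + v(J(-29)) = 3*sqrt(410646) + 25*(-360 + (-29)**2 + 37*(-29))**2 = 3*sqrt(410646) + 25*(-360 + 841 - 1073)**2 = 3*sqrt(410646) + 25*(-592)**2 = 3*sqrt(410646) + 25*350464 = 3*sqrt(410646) + 8761600 = 8761600 + 3*sqrt(410646)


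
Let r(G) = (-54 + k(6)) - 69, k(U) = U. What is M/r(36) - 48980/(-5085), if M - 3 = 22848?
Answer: -2454815/13221 ≈ -185.68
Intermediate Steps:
M = 22851 (M = 3 + 22848 = 22851)
r(G) = -117 (r(G) = (-54 + 6) - 69 = -48 - 69 = -117)
M/r(36) - 48980/(-5085) = 22851/(-117) - 48980/(-5085) = 22851*(-1/117) - 48980*(-1/5085) = -2539/13 + 9796/1017 = -2454815/13221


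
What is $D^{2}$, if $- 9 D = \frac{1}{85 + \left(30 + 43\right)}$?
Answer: $\frac{1}{2022084} \approx 4.9454 \cdot 10^{-7}$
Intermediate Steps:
$D = - \frac{1}{1422}$ ($D = - \frac{1}{9 \left(85 + \left(30 + 43\right)\right)} = - \frac{1}{9 \left(85 + 73\right)} = - \frac{1}{9 \cdot 158} = \left(- \frac{1}{9}\right) \frac{1}{158} = - \frac{1}{1422} \approx -0.00070324$)
$D^{2} = \left(- \frac{1}{1422}\right)^{2} = \frac{1}{2022084}$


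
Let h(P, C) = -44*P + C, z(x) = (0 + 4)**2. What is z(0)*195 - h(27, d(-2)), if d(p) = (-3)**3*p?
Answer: 4254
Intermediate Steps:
d(p) = -27*p
z(x) = 16 (z(x) = 4**2 = 16)
h(P, C) = C - 44*P
z(0)*195 - h(27, d(-2)) = 16*195 - (-27*(-2) - 44*27) = 3120 - (54 - 1188) = 3120 - 1*(-1134) = 3120 + 1134 = 4254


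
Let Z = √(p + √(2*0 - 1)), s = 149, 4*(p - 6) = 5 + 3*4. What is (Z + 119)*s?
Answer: 17731 + 149*√(41 + 4*I)/2 ≈ 18209.0 + 23.242*I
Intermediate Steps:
p = 41/4 (p = 6 + (5 + 3*4)/4 = 6 + (5 + 12)/4 = 6 + (¼)*17 = 6 + 17/4 = 41/4 ≈ 10.250)
Z = √(41/4 + I) (Z = √(41/4 + √(2*0 - 1)) = √(41/4 + √(0 - 1)) = √(41/4 + √(-1)) = √(41/4 + I) ≈ 3.2054 + 0.15599*I)
(Z + 119)*s = (√(41 + 4*I)/2 + 119)*149 = (119 + √(41 + 4*I)/2)*149 = 17731 + 149*√(41 + 4*I)/2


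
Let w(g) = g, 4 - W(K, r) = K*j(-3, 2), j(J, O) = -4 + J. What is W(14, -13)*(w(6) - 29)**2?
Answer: 53958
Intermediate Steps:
W(K, r) = 4 + 7*K (W(K, r) = 4 - K*(-4 - 3) = 4 - K*(-7) = 4 - (-7)*K = 4 + 7*K)
W(14, -13)*(w(6) - 29)**2 = (4 + 7*14)*(6 - 29)**2 = (4 + 98)*(-23)**2 = 102*529 = 53958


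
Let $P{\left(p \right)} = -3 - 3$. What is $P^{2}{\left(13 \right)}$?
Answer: $36$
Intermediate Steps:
$P{\left(p \right)} = -6$ ($P{\left(p \right)} = -3 - 3 = -6$)
$P^{2}{\left(13 \right)} = \left(-6\right)^{2} = 36$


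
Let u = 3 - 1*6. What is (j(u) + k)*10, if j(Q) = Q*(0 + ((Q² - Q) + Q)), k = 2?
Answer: -250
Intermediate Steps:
u = -3 (u = 3 - 6 = -3)
j(Q) = Q³ (j(Q) = Q*(0 + Q²) = Q*Q² = Q³)
(j(u) + k)*10 = ((-3)³ + 2)*10 = (-27 + 2)*10 = -25*10 = -250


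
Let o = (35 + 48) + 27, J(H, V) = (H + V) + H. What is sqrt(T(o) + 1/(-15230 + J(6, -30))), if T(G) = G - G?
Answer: I*sqrt(953)/3812 ≈ 0.0080983*I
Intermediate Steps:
J(H, V) = V + 2*H
o = 110 (o = 83 + 27 = 110)
T(G) = 0
sqrt(T(o) + 1/(-15230 + J(6, -30))) = sqrt(0 + 1/(-15230 + (-30 + 2*6))) = sqrt(0 + 1/(-15230 + (-30 + 12))) = sqrt(0 + 1/(-15230 - 18)) = sqrt(0 + 1/(-15248)) = sqrt(0 - 1/15248) = sqrt(-1/15248) = I*sqrt(953)/3812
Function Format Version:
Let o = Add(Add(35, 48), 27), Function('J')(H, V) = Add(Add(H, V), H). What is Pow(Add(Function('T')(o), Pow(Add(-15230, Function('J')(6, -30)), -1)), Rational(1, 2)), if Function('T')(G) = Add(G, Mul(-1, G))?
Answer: Mul(Rational(1, 3812), I, Pow(953, Rational(1, 2))) ≈ Mul(0.0080983, I)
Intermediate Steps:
Function('J')(H, V) = Add(V, Mul(2, H))
o = 110 (o = Add(83, 27) = 110)
Function('T')(G) = 0
Pow(Add(Function('T')(o), Pow(Add(-15230, Function('J')(6, -30)), -1)), Rational(1, 2)) = Pow(Add(0, Pow(Add(-15230, Add(-30, Mul(2, 6))), -1)), Rational(1, 2)) = Pow(Add(0, Pow(Add(-15230, Add(-30, 12)), -1)), Rational(1, 2)) = Pow(Add(0, Pow(Add(-15230, -18), -1)), Rational(1, 2)) = Pow(Add(0, Pow(-15248, -1)), Rational(1, 2)) = Pow(Add(0, Rational(-1, 15248)), Rational(1, 2)) = Pow(Rational(-1, 15248), Rational(1, 2)) = Mul(Rational(1, 3812), I, Pow(953, Rational(1, 2)))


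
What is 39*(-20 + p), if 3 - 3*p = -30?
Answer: -351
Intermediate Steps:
p = 11 (p = 1 - 1/3*(-30) = 1 + 10 = 11)
39*(-20 + p) = 39*(-20 + 11) = 39*(-9) = -351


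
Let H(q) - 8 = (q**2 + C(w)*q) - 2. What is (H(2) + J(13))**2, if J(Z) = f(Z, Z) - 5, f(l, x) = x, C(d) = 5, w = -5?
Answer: 784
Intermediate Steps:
J(Z) = -5 + Z (J(Z) = Z - 5 = -5 + Z)
H(q) = 6 + q**2 + 5*q (H(q) = 8 + ((q**2 + 5*q) - 2) = 8 + (-2 + q**2 + 5*q) = 6 + q**2 + 5*q)
(H(2) + J(13))**2 = ((6 + 2**2 + 5*2) + (-5 + 13))**2 = ((6 + 4 + 10) + 8)**2 = (20 + 8)**2 = 28**2 = 784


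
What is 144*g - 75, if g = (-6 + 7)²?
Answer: 69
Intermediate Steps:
g = 1 (g = 1² = 1)
144*g - 75 = 144*1 - 75 = 144 - 75 = 69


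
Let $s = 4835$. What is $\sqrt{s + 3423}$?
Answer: $\sqrt{8258} \approx 90.874$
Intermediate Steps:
$\sqrt{s + 3423} = \sqrt{4835 + 3423} = \sqrt{8258}$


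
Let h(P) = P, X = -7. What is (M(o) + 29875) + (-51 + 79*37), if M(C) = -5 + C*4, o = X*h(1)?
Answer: 32714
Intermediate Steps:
o = -7 (o = -7*1 = -7)
M(C) = -5 + 4*C
(M(o) + 29875) + (-51 + 79*37) = ((-5 + 4*(-7)) + 29875) + (-51 + 79*37) = ((-5 - 28) + 29875) + (-51 + 2923) = (-33 + 29875) + 2872 = 29842 + 2872 = 32714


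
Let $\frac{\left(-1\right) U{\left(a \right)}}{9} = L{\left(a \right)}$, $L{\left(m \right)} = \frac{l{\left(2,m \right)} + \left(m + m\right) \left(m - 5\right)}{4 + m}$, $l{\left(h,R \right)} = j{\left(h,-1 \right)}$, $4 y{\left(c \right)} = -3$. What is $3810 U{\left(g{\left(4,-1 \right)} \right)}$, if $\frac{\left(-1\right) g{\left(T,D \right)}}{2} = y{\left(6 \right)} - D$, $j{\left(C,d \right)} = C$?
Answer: $- \frac{514350}{7} \approx -73479.0$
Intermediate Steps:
$y{\left(c \right)} = - \frac{3}{4}$ ($y{\left(c \right)} = \frac{1}{4} \left(-3\right) = - \frac{3}{4}$)
$l{\left(h,R \right)} = h$
$g{\left(T,D \right)} = \frac{3}{2} + 2 D$ ($g{\left(T,D \right)} = - 2 \left(- \frac{3}{4} - D\right) = \frac{3}{2} + 2 D$)
$L{\left(m \right)} = \frac{2 + 2 m \left(-5 + m\right)}{4 + m}$ ($L{\left(m \right)} = \frac{2 + \left(m + m\right) \left(m - 5\right)}{4 + m} = \frac{2 + 2 m \left(-5 + m\right)}{4 + m}$)
$U{\left(a \right)} = - \frac{18 \left(1 + a^{2} - 5 a\right)}{4 + a}$ ($U{\left(a \right)} = - 9 \frac{2 \left(1 + a^{2} - 5 a\right)}{4 + a} = - \frac{18 \left(1 + a^{2} - 5 a\right)}{4 + a}$)
$3810 U{\left(g{\left(4,-1 \right)} \right)} = 3810 \frac{18 \left(-1 - \left(\frac{3}{2} + 2 \left(-1\right)\right)^{2} + 5 \left(\frac{3}{2} + 2 \left(-1\right)\right)\right)}{4 + \left(\frac{3}{2} + 2 \left(-1\right)\right)} = 3810 \frac{18 \left(-1 - \left(\frac{3}{2} - 2\right)^{2} + 5 \left(\frac{3}{2} - 2\right)\right)}{4 + \left(\frac{3}{2} - 2\right)} = 3810 \frac{18 \left(-1 - \left(- \frac{1}{2}\right)^{2} + 5 \left(- \frac{1}{2}\right)\right)}{4 - \frac{1}{2}} = 3810 \frac{18 \left(-1 - \frac{1}{4} - \frac{5}{2}\right)}{\frac{7}{2}} = 3810 \cdot 18 \cdot \frac{2}{7} \left(-1 - \frac{1}{4} - \frac{5}{2}\right) = 3810 \cdot 18 \cdot \frac{2}{7} \left(- \frac{15}{4}\right) = 3810 \left(- \frac{135}{7}\right) = - \frac{514350}{7}$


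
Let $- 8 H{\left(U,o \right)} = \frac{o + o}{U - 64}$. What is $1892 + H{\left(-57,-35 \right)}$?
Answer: $\frac{915693}{484} \approx 1891.9$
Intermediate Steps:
$H{\left(U,o \right)} = - \frac{o}{4 \left(-64 + U\right)}$ ($H{\left(U,o \right)} = - \frac{\left(o + o\right) \frac{1}{U - 64}}{8} = - \frac{2 o \frac{1}{-64 + U}}{8} = - \frac{o}{4 \left(-64 + U\right)}$)
$1892 + H{\left(-57,-35 \right)} = 1892 - - \frac{35}{-256 + 4 \left(-57\right)} = 1892 - - \frac{35}{-256 - 228} = 1892 - - \frac{35}{-484} = 1892 - \left(-35\right) \left(- \frac{1}{484}\right) = 1892 - \frac{35}{484} = \frac{915693}{484}$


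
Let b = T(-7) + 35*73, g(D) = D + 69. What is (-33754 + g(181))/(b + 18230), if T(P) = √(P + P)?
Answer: -232126880/144005413 + 11168*I*√14/144005413 ≈ -1.6119 + 0.00029018*I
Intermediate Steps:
g(D) = 69 + D
T(P) = √2*√P (T(P) = √(2*P) = √2*√P)
b = 2555 + I*√14 (b = √2*√(-7) + 35*73 = √2*(I*√7) + 2555 = I*√14 + 2555 = 2555 + I*√14 ≈ 2555.0 + 3.7417*I)
(-33754 + g(181))/(b + 18230) = (-33754 + (69 + 181))/((2555 + I*√14) + 18230) = (-33754 + 250)/(20785 + I*√14) = -33504/(20785 + I*√14)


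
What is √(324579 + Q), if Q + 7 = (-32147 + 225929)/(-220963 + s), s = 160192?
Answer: √133185529335370/20257 ≈ 569.71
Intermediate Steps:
Q = -206393/20257 (Q = -7 + (-32147 + 225929)/(-220963 + 160192) = -7 + 193782/(-60771) = -7 + 193782*(-1/60771) = -7 - 64594/20257 = -206393/20257 ≈ -10.189)
√(324579 + Q) = √(324579 - 206393/20257) = √(6574790410/20257) = √133185529335370/20257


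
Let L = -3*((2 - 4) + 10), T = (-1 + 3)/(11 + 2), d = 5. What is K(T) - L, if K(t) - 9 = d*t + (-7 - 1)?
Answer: 335/13 ≈ 25.769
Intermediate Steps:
T = 2/13 ≈ 0.15385
K(t) = 1 + 5*t (K(t) = 9 + (5*t + (-7 - 1)) = 9 + (5*t - 8) = 9 + (-8 + 5*t) = 1 + 5*t)
L = -24 (L = -3*(-2 + 10) = -3*8 = -24)
K(T) - L = (1 + 5*(2/13)) - 1*(-24) = (1 + 10/13) + 24 = 23/13 + 24 = 335/13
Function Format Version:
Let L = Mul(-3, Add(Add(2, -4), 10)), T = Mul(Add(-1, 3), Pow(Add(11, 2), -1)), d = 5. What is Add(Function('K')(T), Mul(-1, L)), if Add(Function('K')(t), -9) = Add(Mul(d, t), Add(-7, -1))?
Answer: Rational(335, 13) ≈ 25.769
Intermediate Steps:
T = Rational(2, 13) (T = Mul(2, Pow(13, -1)) = Mul(2, Rational(1, 13)) = Rational(2, 13) ≈ 0.15385)
Function('K')(t) = Add(1, Mul(5, t)) (Function('K')(t) = Add(9, Add(Mul(5, t), Add(-7, -1))) = Add(9, Add(Mul(5, t), -8)) = Add(9, Add(-8, Mul(5, t))) = Add(1, Mul(5, t)))
L = -24 (L = Mul(-3, Add(-2, 10)) = Mul(-3, 8) = -24)
Add(Function('K')(T), Mul(-1, L)) = Add(Add(1, Mul(5, Rational(2, 13))), Mul(-1, -24)) = Add(Add(1, Rational(10, 13)), 24) = Add(Rational(23, 13), 24) = Rational(335, 13)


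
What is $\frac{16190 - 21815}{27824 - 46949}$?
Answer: $\frac{5}{17} \approx 0.29412$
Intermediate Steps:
$\frac{16190 - 21815}{27824 - 46949} = - \frac{5625}{-19125} = \left(-5625\right) \left(- \frac{1}{19125}\right) = \frac{5}{17}$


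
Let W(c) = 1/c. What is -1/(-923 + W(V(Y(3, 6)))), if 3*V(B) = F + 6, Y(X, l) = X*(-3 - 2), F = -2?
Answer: 4/3689 ≈ 0.0010843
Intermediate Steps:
Y(X, l) = -5*X (Y(X, l) = X*(-5) = -5*X)
V(B) = 4/3 (V(B) = (-2 + 6)/3 = (⅓)*4 = 4/3)
-1/(-923 + W(V(Y(3, 6)))) = -1/(-923 + 1/(4/3)) = -1/(-923 + ¾) = -1/(-3689/4) = -1*(-4/3689) = 4/3689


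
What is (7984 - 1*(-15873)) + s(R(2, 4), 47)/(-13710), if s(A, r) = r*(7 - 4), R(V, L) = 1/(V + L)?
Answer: 109026443/4570 ≈ 23857.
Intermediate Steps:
R(V, L) = 1/(L + V)
s(A, r) = 3*r (s(A, r) = r*3 = 3*r)
(7984 - 1*(-15873)) + s(R(2, 4), 47)/(-13710) = (7984 - 1*(-15873)) + (3*47)/(-13710) = (7984 + 15873) + 141*(-1/13710) = 23857 - 47/4570 = 109026443/4570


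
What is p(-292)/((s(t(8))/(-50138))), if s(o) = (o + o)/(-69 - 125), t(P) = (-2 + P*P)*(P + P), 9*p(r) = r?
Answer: -177513589/1116 ≈ -1.5906e+5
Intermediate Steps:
p(r) = r/9
t(P) = 2*P*(-2 + P²) (t(P) = (-2 + P²)*(2*P) = 2*P*(-2 + P²))
s(o) = -o/97 (s(o) = (2*o)/(-194) = (2*o)*(-1/194) = -o/97)
p(-292)/((s(t(8))/(-50138))) = ((⅑)*(-292))/((-2*8*(-2 + 8²)/97/(-50138))) = -292*2431693/(8*(-2 + 64))/9 = -292/(9*(-2*8*62/97*(-1/50138))) = -292/(9*(-1/97*992*(-1/50138))) = -292/(9*((-992/97*(-1/50138)))) = -292/(9*496/2431693) = -292/9*2431693/496 = -177513589/1116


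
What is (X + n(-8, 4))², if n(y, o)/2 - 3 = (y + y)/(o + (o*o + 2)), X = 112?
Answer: 1643524/121 ≈ 13583.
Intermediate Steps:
n(y, o) = 6 + 4*y/(2 + o + o²) (n(y, o) = 6 + 2*((y + y)/(o + (o*o + 2))) = 6 + 2*((2*y)/(o + (o² + 2))) = 6 + 2*((2*y)/(o + (2 + o²))) = 6 + 2*((2*y)/(2 + o + o²)) = 6 + 2*(2*y/(2 + o + o²)) = 6 + 4*y/(2 + o + o²))
(X + n(-8, 4))² = (112 + 2*(6 + 2*(-8) + 3*4 + 3*4²)/(2 + 4 + 4²))² = (112 + 2*(6 - 16 + 12 + 3*16)/(2 + 4 + 16))² = (112 + 2*(6 - 16 + 12 + 48)/22)² = (112 + 2*(1/22)*50)² = (112 + 50/11)² = (1282/11)² = 1643524/121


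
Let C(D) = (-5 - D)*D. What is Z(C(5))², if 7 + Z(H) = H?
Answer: 3249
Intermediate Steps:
C(D) = D*(-5 - D)
Z(H) = -7 + H
Z(C(5))² = (-7 - 1*5*(5 + 5))² = (-7 - 1*5*10)² = (-7 - 50)² = (-57)² = 3249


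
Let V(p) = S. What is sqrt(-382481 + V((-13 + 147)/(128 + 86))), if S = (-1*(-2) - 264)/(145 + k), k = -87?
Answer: 4*I*sqrt(20104395)/29 ≈ 618.45*I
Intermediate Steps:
S = -131/29 (S = (-1*(-2) - 264)/(145 - 87) = (2 - 264)/58 = -262*1/58 = -131/29 ≈ -4.5172)
V(p) = -131/29
sqrt(-382481 + V((-13 + 147)/(128 + 86))) = sqrt(-382481 - 131/29) = sqrt(-11092080/29) = 4*I*sqrt(20104395)/29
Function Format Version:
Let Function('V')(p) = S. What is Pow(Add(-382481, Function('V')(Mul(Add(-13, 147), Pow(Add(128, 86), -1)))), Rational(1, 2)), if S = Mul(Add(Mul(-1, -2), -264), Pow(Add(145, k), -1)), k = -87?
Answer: Mul(Rational(4, 29), I, Pow(20104395, Rational(1, 2))) ≈ Mul(618.45, I)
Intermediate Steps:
S = Rational(-131, 29) (S = Mul(Add(Mul(-1, -2), -264), Pow(Add(145, -87), -1)) = Mul(Add(2, -264), Pow(58, -1)) = Mul(-262, Rational(1, 58)) = Rational(-131, 29) ≈ -4.5172)
Function('V')(p) = Rational(-131, 29)
Pow(Add(-382481, Function('V')(Mul(Add(-13, 147), Pow(Add(128, 86), -1)))), Rational(1, 2)) = Pow(Add(-382481, Rational(-131, 29)), Rational(1, 2)) = Pow(Rational(-11092080, 29), Rational(1, 2)) = Mul(Rational(4, 29), I, Pow(20104395, Rational(1, 2)))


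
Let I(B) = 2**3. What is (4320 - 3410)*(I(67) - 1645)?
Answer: -1489670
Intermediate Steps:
I(B) = 8
(4320 - 3410)*(I(67) - 1645) = (4320 - 3410)*(8 - 1645) = 910*(-1637) = -1489670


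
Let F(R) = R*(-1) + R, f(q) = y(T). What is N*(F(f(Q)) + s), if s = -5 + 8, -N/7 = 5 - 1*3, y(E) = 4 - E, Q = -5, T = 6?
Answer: -42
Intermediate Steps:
f(q) = -2 (f(q) = 4 - 1*6 = 4 - 6 = -2)
N = -14 (N = -7*(5 - 1*3) = -7*(5 - 3) = -7*2 = -14)
F(R) = 0 (F(R) = -R + R = 0)
s = 3
N*(F(f(Q)) + s) = -14*(0 + 3) = -14*3 = -42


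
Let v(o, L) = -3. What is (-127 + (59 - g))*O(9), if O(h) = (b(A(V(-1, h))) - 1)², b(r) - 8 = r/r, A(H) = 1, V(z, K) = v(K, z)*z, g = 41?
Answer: -6976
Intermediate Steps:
V(z, K) = -3*z
b(r) = 9 (b(r) = 8 + r/r = 8 + 1 = 9)
O(h) = 64 (O(h) = (9 - 1)² = 8² = 64)
(-127 + (59 - g))*O(9) = (-127 + (59 - 1*41))*64 = (-127 + (59 - 41))*64 = (-127 + 18)*64 = -109*64 = -6976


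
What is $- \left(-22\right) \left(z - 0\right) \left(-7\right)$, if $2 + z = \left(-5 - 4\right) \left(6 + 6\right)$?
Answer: $16940$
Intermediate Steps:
$z = -110$ ($z = -2 + \left(-5 - 4\right) \left(6 + 6\right) = -2 - 108 = -110$)
$- \left(-22\right) \left(z - 0\right) \left(-7\right) = - \left(-22\right) \left(-110 - 0\right) \left(-7\right) = - \left(-22\right) \left(-110 + 0\right) \left(-7\right) = - \left(-22\right) \left(\left(-110\right) \left(-7\right)\right) = - \left(-22\right) 770 = \left(-1\right) \left(-16940\right) = 16940$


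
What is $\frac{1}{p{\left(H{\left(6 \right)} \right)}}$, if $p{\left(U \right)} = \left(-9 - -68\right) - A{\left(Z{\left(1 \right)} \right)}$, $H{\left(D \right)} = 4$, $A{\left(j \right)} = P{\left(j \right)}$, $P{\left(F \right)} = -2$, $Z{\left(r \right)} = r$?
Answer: $\frac{1}{61} \approx 0.016393$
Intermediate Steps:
$A{\left(j \right)} = -2$
$p{\left(U \right)} = 61$ ($p{\left(U \right)} = \left(-9 - -68\right) - -2 = \left(-9 + 68\right) + 2 = 59 + 2 = 61$)
$\frac{1}{p{\left(H{\left(6 \right)} \right)}} = \frac{1}{61}$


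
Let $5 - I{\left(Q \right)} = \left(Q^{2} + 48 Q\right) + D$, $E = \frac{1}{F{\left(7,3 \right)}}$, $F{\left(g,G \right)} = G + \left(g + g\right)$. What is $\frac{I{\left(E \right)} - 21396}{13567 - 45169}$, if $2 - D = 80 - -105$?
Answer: $\frac{6129929}{9132978} \approx 0.67119$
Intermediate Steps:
$D = -183$ ($D = 2 - \left(80 - -105\right) = 2 - \left(80 + 105\right) = 2 - 185 = -183$)
$F{\left(g,G \right)} = G + 2 g$
$E = \frac{1}{17}$ ($E = \frac{1}{3 + 2 \cdot 7} = \frac{1}{3 + 14} = \frac{1}{17} \approx 0.058824$)
$I{\left(Q \right)} = 188 - Q^{2} - 48 Q$ ($I{\left(Q \right)} = 5 - \left(\left(Q^{2} + 48 Q\right) - 183\right) = 5 - \left(-183 + Q^{2} + 48 Q\right) = 188 - Q^{2} - 48 Q$)
$\frac{I{\left(E \right)} - 21396}{13567 - 45169} = \frac{\left(188 - \left(\frac{1}{17}\right)^{2} - \frac{48}{17}\right) - 21396}{13567 - 45169} = \frac{\left(188 - \frac{1}{289} - \frac{48}{17}\right) - 21396}{-31602} = \left(\left(188 - \frac{1}{289} - \frac{48}{17}\right) - 21396\right) \left(- \frac{1}{31602}\right) = \left(\frac{53515}{289} - 21396\right) \left(- \frac{1}{31602}\right) = \left(- \frac{6129929}{289}\right) \left(- \frac{1}{31602}\right) = \frac{6129929}{9132978}$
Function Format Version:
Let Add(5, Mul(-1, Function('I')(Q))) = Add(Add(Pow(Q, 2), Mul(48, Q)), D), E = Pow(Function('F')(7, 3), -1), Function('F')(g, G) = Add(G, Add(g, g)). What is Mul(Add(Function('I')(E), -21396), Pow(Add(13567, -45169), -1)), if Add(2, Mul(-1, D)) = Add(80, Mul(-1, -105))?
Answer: Rational(6129929, 9132978) ≈ 0.67119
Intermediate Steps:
D = -183 (D = Add(2, Mul(-1, Add(80, Mul(-1, -105)))) = Add(2, Mul(-1, Add(80, 105))) = Add(2, Mul(-1, 185)) = Add(2, -185) = -183)
Function('F')(g, G) = Add(G, Mul(2, g))
E = Rational(1, 17) (E = Pow(Add(3, Mul(2, 7)), -1) = Pow(Add(3, 14), -1) = Pow(17, -1) = Rational(1, 17) ≈ 0.058824)
Function('I')(Q) = Add(188, Mul(-1, Pow(Q, 2)), Mul(-48, Q)) (Function('I')(Q) = Add(5, Mul(-1, Add(Add(Pow(Q, 2), Mul(48, Q)), -183))) = Add(5, Mul(-1, Add(-183, Pow(Q, 2), Mul(48, Q)))) = Add(5, Add(183, Mul(-1, Pow(Q, 2)), Mul(-48, Q))) = Add(188, Mul(-1, Pow(Q, 2)), Mul(-48, Q)))
Mul(Add(Function('I')(E), -21396), Pow(Add(13567, -45169), -1)) = Mul(Add(Add(188, Mul(-1, Pow(Rational(1, 17), 2)), Mul(-48, Rational(1, 17))), -21396), Pow(Add(13567, -45169), -1)) = Mul(Add(Add(188, Mul(-1, Rational(1, 289)), Rational(-48, 17)), -21396), Pow(-31602, -1)) = Mul(Add(Add(188, Rational(-1, 289), Rational(-48, 17)), -21396), Rational(-1, 31602)) = Mul(Add(Rational(53515, 289), -21396), Rational(-1, 31602)) = Mul(Rational(-6129929, 289), Rational(-1, 31602)) = Rational(6129929, 9132978)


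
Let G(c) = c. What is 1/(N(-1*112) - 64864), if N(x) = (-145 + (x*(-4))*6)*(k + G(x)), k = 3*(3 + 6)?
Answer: -1/281019 ≈ -3.5585e-6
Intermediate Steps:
k = 27 (k = 3*9 = 27)
N(x) = (-145 - 24*x)*(27 + x) (N(x) = (-145 + (x*(-4))*6)*(27 + x) = (-145 - 4*x*6)*(27 + x) = (-145 - 24*x)*(27 + x))
1/(N(-1*112) - 64864) = 1/((-3915 - (-793)*112 - 24*(-1*112)²) - 64864) = 1/((-3915 - 793*(-112) - 24*(-112)²) - 64864) = 1/((-3915 + 88816 - 24*12544) - 64864) = 1/((-3915 + 88816 - 301056) - 64864) = 1/(-216155 - 64864) = 1/(-281019) = -1/281019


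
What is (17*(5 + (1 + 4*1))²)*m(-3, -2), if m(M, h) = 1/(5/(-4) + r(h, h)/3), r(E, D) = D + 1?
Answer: -20400/19 ≈ -1073.7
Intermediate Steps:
r(E, D) = 1 + D
m(M, h) = 1/(-11/12 + h/3) (m(M, h) = 1/(5/(-4) + (1 + h)/3) = 1/(5*(-¼) + (1 + h)*(⅓)) = 1/(-5/4 + (⅓ + h/3)) = 1/(-11/12 + h/3))
(17*(5 + (1 + 4*1))²)*m(-3, -2) = (17*(5 + (1 + 4*1))²)*(12/(-11 + 4*(-2))) = (17*(5 + (1 + 4))²)*(12/(-11 - 8)) = (17*(5 + 5)²)*(12/(-19)) = (17*10²)*(12*(-1/19)) = (17*100)*(-12/19) = 1700*(-12/19) = -20400/19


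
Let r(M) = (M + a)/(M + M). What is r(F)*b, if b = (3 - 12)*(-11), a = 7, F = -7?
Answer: 0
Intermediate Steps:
r(M) = (7 + M)/(2*M) (r(M) = (M + 7)/(M + M) = (7 + M)/((2*M)) = (7 + M)*(1/(2*M)) = (7 + M)/(2*M))
b = 99 (b = -9*(-11) = 99)
r(F)*b = ((½)*(7 - 7)/(-7))*99 = ((½)*(-⅐)*0)*99 = 0*99 = 0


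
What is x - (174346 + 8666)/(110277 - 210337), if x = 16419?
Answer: 410767038/25015 ≈ 16421.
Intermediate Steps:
x - (174346 + 8666)/(110277 - 210337) = 16419 - (174346 + 8666)/(110277 - 210337) = 16419 - 183012/(-100060) = 16419 - 183012*(-1)/100060 = 16419 - 1*(-45753/25015) = 16419 + 45753/25015 = 410767038/25015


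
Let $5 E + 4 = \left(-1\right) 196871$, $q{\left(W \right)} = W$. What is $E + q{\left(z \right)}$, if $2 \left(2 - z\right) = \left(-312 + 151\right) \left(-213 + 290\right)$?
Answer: $- \frac{66349}{2} \approx -33175.0$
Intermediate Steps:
$z = \frac{12401}{2}$ ($z = 2 - \frac{\left(-312 + 151\right) \left(-213 + 290\right)}{2} = 2 - \frac{\left(-161\right) 77}{2} = 2 - - \frac{12397}{2} = 2 + \frac{12397}{2} = \frac{12401}{2} \approx 6200.5$)
$E = -39375$ ($E = - \frac{4}{5} + \frac{\left(-1\right) 196871}{5} = - \frac{4}{5} + \frac{1}{5} \left(-196871\right) = - \frac{4}{5} - \frac{196871}{5} = -39375$)
$E + q{\left(z \right)} = -39375 + \frac{12401}{2} = - \frac{66349}{2}$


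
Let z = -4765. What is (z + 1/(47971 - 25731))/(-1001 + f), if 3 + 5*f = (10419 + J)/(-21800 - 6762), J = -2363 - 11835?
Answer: 504469655773/106036403536 ≈ 4.7575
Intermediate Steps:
J = -14198
f = -81907/142810 (f = -⅗ + ((10419 - 14198)/(-21800 - 6762))/5 = -⅗ + (-3779/(-28562))/5 = -⅗ + (-3779*(-1/28562))/5 = -⅗ + (⅕)*(3779/28562) = -⅗ + 3779/142810 = -81907/142810 ≈ -0.57354)
(z + 1/(47971 - 25731))/(-1001 + f) = (-4765 + 1/(47971 - 25731))/(-1001 - 81907/142810) = (-4765 + 1/22240)/(-143034717/142810) = (-4765 + 1/22240)*(-142810/143034717) = -105973599/22240*(-142810/143034717) = 504469655773/106036403536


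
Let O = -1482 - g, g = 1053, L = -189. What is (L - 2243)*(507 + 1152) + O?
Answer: -4037223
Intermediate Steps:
O = -2535 (O = -1482 - 1*1053 = -1482 - 1053 = -2535)
(L - 2243)*(507 + 1152) + O = (-189 - 2243)*(507 + 1152) - 2535 = -2432*1659 - 2535 = -4034688 - 2535 = -4037223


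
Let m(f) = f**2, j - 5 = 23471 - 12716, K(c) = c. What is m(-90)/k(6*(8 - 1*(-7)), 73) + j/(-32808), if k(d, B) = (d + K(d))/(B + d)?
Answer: 30079490/4101 ≈ 7334.7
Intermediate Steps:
j = 10760 (j = 5 + (23471 - 12716) = 5 + 10755 = 10760)
k(d, B) = 2*d/(B + d) (k(d, B) = (d + d)/(B + d) = (2*d)/(B + d) = 2*d/(B + d))
m(-90)/k(6*(8 - 1*(-7)), 73) + j/(-32808) = (-90)**2/((2*(6*(8 - 1*(-7)))/(73 + 6*(8 - 1*(-7))))) + 10760/(-32808) = 8100/((2*(6*(8 + 7))/(73 + 6*(8 + 7)))) + 10760*(-1/32808) = 8100/((2*(6*15)/(73 + 6*15))) - 1345/4101 = 8100/((2*90/(73 + 90))) - 1345/4101 = 8100/((2*90/163)) - 1345/4101 = 8100/((2*90*(1/163))) - 1345/4101 = 8100/(180/163) - 1345/4101 = 8100*(163/180) - 1345/4101 = 7335 - 1345/4101 = 30079490/4101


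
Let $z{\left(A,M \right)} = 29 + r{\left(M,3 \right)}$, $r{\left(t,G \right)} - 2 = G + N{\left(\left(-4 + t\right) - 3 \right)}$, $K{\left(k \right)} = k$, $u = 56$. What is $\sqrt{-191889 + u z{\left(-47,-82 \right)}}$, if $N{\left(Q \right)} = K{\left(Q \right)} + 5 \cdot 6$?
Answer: $i \sqrt{193289} \approx 439.65 i$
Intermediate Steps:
$N{\left(Q \right)} = 30 + Q$ ($N{\left(Q \right)} = Q + 5 \cdot 6 = Q + 30 = 30 + Q$)
$r{\left(t,G \right)} = 25 + G + t$ ($r{\left(t,G \right)} = 2 + \left(G + \left(30 + \left(\left(-4 + t\right) - 3\right)\right)\right) = 2 + \left(G + \left(30 + \left(-7 + t\right)\right)\right) = 2 + \left(G + \left(23 + t\right)\right) = 2 + \left(23 + G + t\right) = 25 + G + t$)
$z{\left(A,M \right)} = 57 + M$ ($z{\left(A,M \right)} = 29 + \left(25 + 3 + M\right) = 29 + \left(28 + M\right) = 57 + M$)
$\sqrt{-191889 + u z{\left(-47,-82 \right)}} = \sqrt{-191889 + 56 \left(57 - 82\right)} = \sqrt{-191889 + 56 \left(-25\right)} = \sqrt{-191889 - 1400} = \sqrt{-193289} = i \sqrt{193289}$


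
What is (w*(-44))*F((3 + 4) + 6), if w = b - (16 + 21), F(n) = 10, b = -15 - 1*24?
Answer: 33440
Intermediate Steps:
b = -39 (b = -15 - 24 = -39)
w = -76 (w = -39 - (16 + 21) = -39 - 1*37 = -39 - 37 = -76)
(w*(-44))*F((3 + 4) + 6) = -76*(-44)*10 = 3344*10 = 33440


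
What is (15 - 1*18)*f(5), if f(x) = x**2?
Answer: -75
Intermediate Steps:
(15 - 1*18)*f(5) = (15 - 1*18)*5**2 = (15 - 18)*25 = -3*25 = -75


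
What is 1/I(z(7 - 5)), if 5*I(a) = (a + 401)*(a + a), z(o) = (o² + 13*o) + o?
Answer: 5/27712 ≈ 0.00018043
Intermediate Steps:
z(o) = o² + 14*o
I(a) = 2*a*(401 + a)/5 (I(a) = ((a + 401)*(a + a))/5 = ((401 + a)*(2*a))/5 = (2*a*(401 + a))/5 = 2*a*(401 + a)/5)
1/I(z(7 - 5)) = 1/(2*((7 - 5)*(14 + (7 - 5)))*(401 + (7 - 5)*(14 + (7 - 5)))/5) = 1/(2*(2*(14 + 2))*(401 + 2*(14 + 2))/5) = 1/(2*(2*16)*(401 + 2*16)/5) = 1/((⅖)*32*(401 + 32)) = 1/((⅖)*32*433) = 1/(27712/5) = 5/27712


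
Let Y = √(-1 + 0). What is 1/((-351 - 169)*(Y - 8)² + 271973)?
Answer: 18401/4407083213 - 640*I/4407083213 ≈ 4.1753e-6 - 1.4522e-7*I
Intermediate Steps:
Y = I (Y = √(-1) = I ≈ 1.0*I)
1/((-351 - 169)*(Y - 8)² + 271973) = 1/((-351 - 169)*(I - 8)² + 271973) = 1/(-520*(-8 + I)² + 271973) = 1/(271973 - 520*(-8 + I)²)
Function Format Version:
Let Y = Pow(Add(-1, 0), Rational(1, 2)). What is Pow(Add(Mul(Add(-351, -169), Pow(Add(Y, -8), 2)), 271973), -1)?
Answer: Add(Rational(18401, 4407083213), Mul(Rational(-640, 4407083213), I)) ≈ Add(4.1753e-6, Mul(-1.4522e-7, I))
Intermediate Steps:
Y = I (Y = Pow(-1, Rational(1, 2)) = I ≈ Mul(1.0000, I))
Pow(Add(Mul(Add(-351, -169), Pow(Add(Y, -8), 2)), 271973), -1) = Pow(Add(Mul(Add(-351, -169), Pow(Add(I, -8), 2)), 271973), -1) = Pow(Add(Mul(-520, Pow(Add(-8, I), 2)), 271973), -1) = Pow(Add(271973, Mul(-520, Pow(Add(-8, I), 2))), -1)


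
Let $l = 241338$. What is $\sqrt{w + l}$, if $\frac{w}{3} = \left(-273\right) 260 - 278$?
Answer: $2 \sqrt{6891} \approx 166.02$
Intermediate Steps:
$w = -213774$ ($w = 3 \left(\left(-273\right) 260 - 278\right) = 3 \left(-70980 - 278\right) = 3 \left(-71258\right) = -213774$)
$\sqrt{w + l} = \sqrt{-213774 + 241338} = \sqrt{27564} = 2 \sqrt{6891}$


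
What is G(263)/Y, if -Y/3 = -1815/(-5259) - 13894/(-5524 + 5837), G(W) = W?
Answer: 144305207/72500451 ≈ 1.9904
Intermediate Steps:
Y = 72500451/548689 (Y = -3*(-1815/(-5259) - 13894/(-5524 + 5837)) = -3*(-1815*(-1/5259) - 13894/313) = -3*(605/1753 - 13894*1/313) = -3*(605/1753 - 13894/313) = -3*(-24166817/548689) = 72500451/548689 ≈ 132.13)
G(263)/Y = 263/(72500451/548689) = 263*(548689/72500451) = 144305207/72500451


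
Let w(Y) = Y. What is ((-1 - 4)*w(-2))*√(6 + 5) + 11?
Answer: 11 + 10*√11 ≈ 44.166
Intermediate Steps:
((-1 - 4)*w(-2))*√(6 + 5) + 11 = ((-1 - 4)*(-2))*√(6 + 5) + 11 = (-5*(-2))*√11 + 11 = 10*√11 + 11 = 11 + 10*√11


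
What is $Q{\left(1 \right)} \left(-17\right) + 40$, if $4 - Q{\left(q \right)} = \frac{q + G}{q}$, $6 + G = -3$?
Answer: $-164$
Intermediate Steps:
$G = -9$ ($G = -6 - 3 = -9$)
$Q{\left(q \right)} = 4 - \frac{-9 + q}{q}$ ($Q{\left(q \right)} = 4 - \frac{q - 9}{q} = 4 - \frac{-9 + q}{q}$)
$Q{\left(1 \right)} \left(-17\right) + 40 = \left(3 + \frac{9}{1}\right) \left(-17\right) + 40 = \left(3 + 9 \cdot 1\right) \left(-17\right) + 40 = \left(3 + 9\right) \left(-17\right) + 40 = 12 \left(-17\right) + 40 = -204 + 40 = -164$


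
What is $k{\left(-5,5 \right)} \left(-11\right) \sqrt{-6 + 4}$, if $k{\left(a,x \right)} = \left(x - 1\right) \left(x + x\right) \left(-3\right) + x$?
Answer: $1265 i \sqrt{2} \approx 1789.0 i$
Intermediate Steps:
$k{\left(a,x \right)} = x - 6 x \left(-1 + x\right)$ ($k{\left(a,x \right)} = \left(-1 + x\right) 2 x \left(-3\right) + x = 2 x \left(-1 + x\right) \left(-3\right) + x = - 6 x \left(-1 + x\right) + x = x - 6 x \left(-1 + x\right)$)
$k{\left(-5,5 \right)} \left(-11\right) \sqrt{-6 + 4} = 5 \left(7 - 30\right) \left(-11\right) \sqrt{-6 + 4} = 5 \left(7 - 30\right) \left(-11\right) \sqrt{-2} = 5 \left(-23\right) \left(-11\right) i \sqrt{2} = \left(-115\right) \left(-11\right) i \sqrt{2} = 1265 i \sqrt{2}$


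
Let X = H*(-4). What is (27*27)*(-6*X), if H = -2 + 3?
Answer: 17496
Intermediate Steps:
H = 1
X = -4 (X = 1*(-4) = -4)
(27*27)*(-6*X) = (27*27)*(-6*(-4)) = 729*24 = 17496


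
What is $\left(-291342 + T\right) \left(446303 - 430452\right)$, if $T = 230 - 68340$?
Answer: $-5697673652$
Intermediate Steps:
$T = -68110$ ($T = 230 - 68340 = -68110$)
$\left(-291342 + T\right) \left(446303 - 430452\right) = \left(-291342 - 68110\right) \left(446303 - 430452\right) = \left(-359452\right) 15851 = -5697673652$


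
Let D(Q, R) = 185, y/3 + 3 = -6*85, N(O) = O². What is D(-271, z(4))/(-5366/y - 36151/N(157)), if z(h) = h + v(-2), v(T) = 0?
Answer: 37934811/414217 ≈ 91.582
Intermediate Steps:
y = -1539 (y = -9 + 3*(-6*85) = -9 + 3*(-510) = -9 - 1530 = -1539)
z(h) = h (z(h) = h + 0 = h)
D(-271, z(4))/(-5366/y - 36151/N(157)) = 185/(-5366/(-1539) - 36151/(157²)) = 185/(-5366*(-1/1539) - 36151/24649) = 185/(5366/1539 - 36151*1/24649) = 185/(5366/1539 - 36151/24649) = 185/(76630145/37934811) = 185*(37934811/76630145) = 37934811/414217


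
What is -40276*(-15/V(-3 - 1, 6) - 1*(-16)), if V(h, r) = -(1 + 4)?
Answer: -765244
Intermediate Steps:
V(h, r) = -5 (V(h, r) = -1*5 = -5)
-40276*(-15/V(-3 - 1, 6) - 1*(-16)) = -40276*(-15/(-5) - 1*(-16)) = -40276*(-15*(-⅕) + 16) = -40276*(3 + 16) = -40276*19 = -765244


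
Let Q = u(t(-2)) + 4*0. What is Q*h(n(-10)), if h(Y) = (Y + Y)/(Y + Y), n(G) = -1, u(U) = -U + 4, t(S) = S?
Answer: 6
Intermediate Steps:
u(U) = 4 - U
h(Y) = 1 (h(Y) = (2*Y)/((2*Y)) = (2*Y)*(1/(2*Y)) = 1)
Q = 6 (Q = (4 - 1*(-2)) + 4*0 = (4 + 2) + 0 = 6 + 0 = 6)
Q*h(n(-10)) = 6*1 = 6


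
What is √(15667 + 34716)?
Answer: √50383 ≈ 224.46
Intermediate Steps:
√(15667 + 34716) = √50383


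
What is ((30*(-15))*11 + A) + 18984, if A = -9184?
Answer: 4850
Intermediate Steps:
((30*(-15))*11 + A) + 18984 = ((30*(-15))*11 - 9184) + 18984 = (-450*11 - 9184) + 18984 = (-4950 - 9184) + 18984 = -14134 + 18984 = 4850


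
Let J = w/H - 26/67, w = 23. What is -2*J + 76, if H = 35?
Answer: 176958/2345 ≈ 75.462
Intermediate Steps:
J = 631/2345 (J = 23/35 - 26/67 = 631/2345 ≈ 0.26908)
-2*J + 76 = -2*631/2345 + 76 = -1262/2345 + 76 = 176958/2345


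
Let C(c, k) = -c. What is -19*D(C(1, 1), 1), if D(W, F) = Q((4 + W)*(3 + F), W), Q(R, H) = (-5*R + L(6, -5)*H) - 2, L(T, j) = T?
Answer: 1292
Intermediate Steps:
Q(R, H) = -2 - 5*R + 6*H (Q(R, H) = (-5*R + 6*H) - 2 = -2 - 5*R + 6*H)
D(W, F) = -2 + 6*W - 5*(3 + F)*(4 + W) (D(W, F) = -2 - 5*(4 + W)*(3 + F) + 6*W = -2 - 5*(3 + F)*(4 + W) + 6*W = -2 + 6*W - 5*(3 + F)*(4 + W))
-19*D(C(1, 1), 1) = -19*(-62 - 20*1 - (-9) - 5*1*(-1*1)) = -19*(-62 - 20 - 9*(-1) - 5*1*(-1)) = -19*(-62 - 20 + 9 + 5) = -19*(-68) = 1292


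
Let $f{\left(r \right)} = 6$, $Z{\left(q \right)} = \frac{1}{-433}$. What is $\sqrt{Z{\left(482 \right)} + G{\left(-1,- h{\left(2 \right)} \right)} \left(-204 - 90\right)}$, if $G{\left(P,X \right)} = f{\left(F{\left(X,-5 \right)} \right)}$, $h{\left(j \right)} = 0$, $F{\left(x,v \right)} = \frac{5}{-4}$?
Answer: $\frac{i \sqrt{330731029}}{433} \approx 42.0 i$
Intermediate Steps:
$F{\left(x,v \right)} = - \frac{5}{4}$ ($F{\left(x,v \right)} = 5 \left(- \frac{1}{4}\right) = - \frac{5}{4}$)
$Z{\left(q \right)} = - \frac{1}{433}$
$G{\left(P,X \right)} = 6$
$\sqrt{Z{\left(482 \right)} + G{\left(-1,- h{\left(2 \right)} \right)} \left(-204 - 90\right)} = \sqrt{- \frac{1}{433} + 6 \left(-204 - 90\right)} = \sqrt{- \frac{1}{433} + 6 \left(-294\right)} = \sqrt{- \frac{1}{433} - 1764} = \sqrt{- \frac{763813}{433}} = \frac{i \sqrt{330731029}}{433}$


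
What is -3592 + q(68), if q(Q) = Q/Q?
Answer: -3591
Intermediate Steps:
q(Q) = 1
-3592 + q(68) = -3592 + 1 = -3591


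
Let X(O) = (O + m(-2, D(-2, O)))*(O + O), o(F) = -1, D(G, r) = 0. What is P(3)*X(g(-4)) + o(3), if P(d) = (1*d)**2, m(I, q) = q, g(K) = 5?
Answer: 449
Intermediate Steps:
P(d) = d**2
X(O) = 2*O**2 (X(O) = (O + 0)*(O + O) = O*(2*O) = 2*O**2)
P(3)*X(g(-4)) + o(3) = 3**2*(2*5**2) - 1 = 9*(2*25) - 1 = 9*50 - 1 = 450 - 1 = 449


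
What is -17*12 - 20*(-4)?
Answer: -124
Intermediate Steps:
-17*12 - 20*(-4) = -204 + 80 = -124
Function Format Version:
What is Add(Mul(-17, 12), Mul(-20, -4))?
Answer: -124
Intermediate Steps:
Add(Mul(-17, 12), Mul(-20, -4)) = Add(-204, 80) = -124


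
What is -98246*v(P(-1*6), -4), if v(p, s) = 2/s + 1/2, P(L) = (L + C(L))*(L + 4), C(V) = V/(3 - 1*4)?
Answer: 0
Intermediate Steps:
C(V) = -V (C(V) = V/(3 - 4) = V/(-1) = V*(-1) = -V)
P(L) = 0 (P(L) = (L - L)*(L + 4) = 0*(4 + L) = 0)
v(p, s) = ½ + 2/s (v(p, s) = 2/s + 1*(½) = 2/s + ½ = ½ + 2/s)
-98246*v(P(-1*6), -4) = -49123*(4 - 4)/(-4) = -49123*(-1)*0/4 = -98246*0 = 0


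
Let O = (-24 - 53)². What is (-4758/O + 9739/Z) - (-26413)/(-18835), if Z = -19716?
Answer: -5942046342997/2201739248940 ≈ -2.6988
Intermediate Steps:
O = 5929 (O = (-77)² = 5929)
(-4758/O + 9739/Z) - (-26413)/(-18835) = (-4758/5929 + 9739/(-19716)) - (-26413)/(-18835) = (-4758*1/5929 + 9739*(-1/19716)) - (-26413)*(-1)/18835 = (-4758/5929 - 9739/19716) - 1*26413/18835 = -151551259/116896164 - 26413/18835 = -5942046342997/2201739248940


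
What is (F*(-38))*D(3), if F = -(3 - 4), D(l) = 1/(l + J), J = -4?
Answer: 38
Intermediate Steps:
D(l) = 1/(-4 + l) (D(l) = 1/(l - 4) = 1/(-4 + l))
F = 1 (F = -1*(-1) = 1)
(F*(-38))*D(3) = (1*(-38))/(-4 + 3) = -38/(-1) = -38*(-1) = 38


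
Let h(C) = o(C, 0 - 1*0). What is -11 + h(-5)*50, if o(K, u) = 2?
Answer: 89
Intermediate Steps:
h(C) = 2
-11 + h(-5)*50 = -11 + 2*50 = -11 + 100 = 89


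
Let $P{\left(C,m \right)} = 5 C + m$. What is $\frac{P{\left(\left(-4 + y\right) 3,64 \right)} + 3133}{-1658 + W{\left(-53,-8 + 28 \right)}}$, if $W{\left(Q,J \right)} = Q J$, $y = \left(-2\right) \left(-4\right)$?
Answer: $- \frac{3257}{2718} \approx -1.1983$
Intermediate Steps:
$y = 8$
$P{\left(C,m \right)} = m + 5 C$
$W{\left(Q,J \right)} = J Q$
$\frac{P{\left(\left(-4 + y\right) 3,64 \right)} + 3133}{-1658 + W{\left(-53,-8 + 28 \right)}} = \frac{\left(64 + 5 \left(-4 + 8\right) 3\right) + 3133}{-1658 + \left(-8 + 28\right) \left(-53\right)} = \frac{\left(64 + 5 \cdot 4 \cdot 3\right) + 3133}{-1658 + 20 \left(-53\right)} = \frac{\left(64 + 5 \cdot 12\right) + 3133}{-1658 - 1060} = \frac{\left(64 + 60\right) + 3133}{-2718} = \left(124 + 3133\right) \left(- \frac{1}{2718}\right) = 3257 \left(- \frac{1}{2718}\right) = - \frac{3257}{2718}$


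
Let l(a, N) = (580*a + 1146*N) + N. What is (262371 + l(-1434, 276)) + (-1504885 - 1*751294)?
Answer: -2508956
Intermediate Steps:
l(a, N) = 580*a + 1147*N
(262371 + l(-1434, 276)) + (-1504885 - 1*751294) = (262371 + (580*(-1434) + 1147*276)) + (-1504885 - 1*751294) = (262371 + (-831720 + 316572)) + (-1504885 - 751294) = (262371 - 515148) - 2256179 = -252777 - 2256179 = -2508956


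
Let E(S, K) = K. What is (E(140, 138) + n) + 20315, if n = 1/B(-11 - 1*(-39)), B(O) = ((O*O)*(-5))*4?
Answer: 320703039/15680 ≈ 20453.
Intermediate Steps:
B(O) = -20*O**2 (B(O) = (O**2*(-5))*4 = -5*O**2*4 = -20*O**2)
n = -1/15680 (n = 1/(-20*(-11 - 1*(-39))**2) = 1/(-20*(-11 + 39)**2) = 1/(-20*28**2) = 1/(-20*784) = 1/(-15680) = -1/15680 ≈ -6.3775e-5)
(E(140, 138) + n) + 20315 = (138 - 1/15680) + 20315 = 2163839/15680 + 20315 = 320703039/15680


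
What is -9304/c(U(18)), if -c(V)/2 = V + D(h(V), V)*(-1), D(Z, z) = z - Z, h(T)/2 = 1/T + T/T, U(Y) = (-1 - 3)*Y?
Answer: 167472/71 ≈ 2358.8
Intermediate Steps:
U(Y) = -4*Y
h(T) = 2 + 2/T (h(T) = 2*(1/T + T/T) = 2*(1/T + 1) = 2*(1 + 1/T) = 2 + 2/T)
c(V) = -4 - 4/V (c(V) = -2*(V + (V - (2 + 2/V))*(-1)) = -2*(V + (V + (-2 - 2/V))*(-1)) = -2*(V + (-2 + V - 2/V)*(-1)) = -2*(V + (2 - V + 2/V)) = -2*(2 + 2/V) = -4 - 4/V)
-9304/c(U(18)) = -9304/(-4 - 4/((-4*18))) = -9304/(-4 - 4/(-72)) = -9304/(-4 - 4*(-1/72)) = -9304/(-4 + 1/18) = -9304/(-71/18) = -9304*(-18/71) = 167472/71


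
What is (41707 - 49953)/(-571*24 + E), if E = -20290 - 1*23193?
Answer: 8246/57187 ≈ 0.14419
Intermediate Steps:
E = -43483 (E = -20290 - 23193 = -43483)
(41707 - 49953)/(-571*24 + E) = (41707 - 49953)/(-571*24 - 43483) = -8246/(-13704 - 43483) = -8246/(-57187) = -8246*(-1/57187) = 8246/57187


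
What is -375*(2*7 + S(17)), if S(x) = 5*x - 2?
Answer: -36375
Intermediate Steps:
S(x) = -2 + 5*x
-375*(2*7 + S(17)) = -375*(2*7 + (-2 + 5*17)) = -375*(14 + (-2 + 85)) = -375*(14 + 83) = -375*97 = -36375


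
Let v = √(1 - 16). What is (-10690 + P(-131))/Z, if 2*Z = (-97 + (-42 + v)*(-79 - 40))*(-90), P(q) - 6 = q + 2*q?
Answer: 54288377/1090449720 + 1318163*I*√15/1090449720 ≈ 0.049785 + 0.0046818*I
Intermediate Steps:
P(q) = 6 + 3*q (P(q) = 6 + (q + 2*q) = 6 + 3*q)
v = I*√15 (v = √(-15) = I*√15 ≈ 3.873*I)
Z = -220545 + 5355*I*√15 (Z = ((-97 + (-42 + I*√15)*(-79 - 40))*(-90))/2 = ((-97 + (-42 + I*√15)*(-119))*(-90))/2 = ((-97 + (4998 - 119*I*√15))*(-90))/2 = ((4901 - 119*I*√15)*(-90))/2 = (-441090 + 10710*I*√15)/2 = -220545 + 5355*I*√15 ≈ -2.2055e+5 + 20740.0*I)
(-10690 + P(-131))/Z = (-10690 + (6 + 3*(-131)))/(-220545 + 5355*I*√15) = (-10690 + (6 - 393))/(-220545 + 5355*I*√15) = (-10690 - 387)/(-220545 + 5355*I*√15) = -11077/(-220545 + 5355*I*√15)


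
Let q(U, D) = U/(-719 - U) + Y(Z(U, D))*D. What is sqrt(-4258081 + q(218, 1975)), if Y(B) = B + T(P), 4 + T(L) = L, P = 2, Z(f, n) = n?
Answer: 2*I*sqrt(79325867170)/937 ≈ 601.17*I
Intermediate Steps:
T(L) = -4 + L
Y(B) = -2 + B (Y(B) = B + (-4 + 2) = B - 2 = -2 + B)
q(U, D) = D*(-2 + D) + U/(-719 - U) (q(U, D) = U/(-719 - U) + (-2 + D)*D = U/(-719 - U) + D*(-2 + D) = D*(-2 + D) + U/(-719 - U))
sqrt(-4258081 + q(218, 1975)) = sqrt(-4258081 + (-1*218 + 719*1975*(-2 + 1975) + 1975*218*(-2 + 1975))/(719 + 218)) = sqrt(-4258081 + (-218 + 719*1975*1973 + 1975*218*1973)/937) = sqrt(-4258081 + (-218 + 2801709325 + 849475150)/937) = sqrt(-4258081 + (1/937)*3651184257) = sqrt(-4258081 + 3651184257/937) = sqrt(-338637640/937) = 2*I*sqrt(79325867170)/937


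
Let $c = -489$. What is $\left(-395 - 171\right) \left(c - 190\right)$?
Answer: $384314$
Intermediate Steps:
$\left(-395 - 171\right) \left(c - 190\right) = \left(-395 - 171\right) \left(-489 - 190\right) = \left(-566\right) \left(-679\right) = 384314$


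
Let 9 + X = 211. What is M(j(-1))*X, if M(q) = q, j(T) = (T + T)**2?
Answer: 808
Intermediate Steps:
j(T) = 4*T**2 (j(T) = (2*T)**2 = 4*T**2)
X = 202 (X = -9 + 211 = 202)
M(j(-1))*X = (4*(-1)**2)*202 = (4*1)*202 = 4*202 = 808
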